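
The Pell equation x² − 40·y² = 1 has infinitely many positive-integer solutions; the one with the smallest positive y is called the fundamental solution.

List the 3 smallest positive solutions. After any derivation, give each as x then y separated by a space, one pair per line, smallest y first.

19 3
721 114
27379 4329

[6; 3,12] for √40; ℓ=2 ⇒ convergent index 1
k=0  a_k=6  p_k/q_k = 6/1
k=1  a_k=3  p_k/q_k = 19/3
(x₁, y₁) = (19, 3);  19² − 40·3² = 1 ✓
k=2:  x_2 = 19·19+40·3·3 = 721,  y_2 = 19·3+3·19 = 114
k=3:  x_3 = 19·721+40·3·114 = 27379,  y_3 = 19·114+3·721 = 4329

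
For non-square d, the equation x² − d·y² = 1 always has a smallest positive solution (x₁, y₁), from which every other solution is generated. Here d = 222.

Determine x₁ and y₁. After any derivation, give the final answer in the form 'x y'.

[14; 1,8,1,28] for √222; ℓ=4 ⇒ convergent index 3
a_0=14:  p_0=14·1+0=14,  q_0=14·0+1=1
a_1=1:  p_1=1·14+1=15,  q_1=1·1+0=1
a_2=8:  p_2=8·15+14=134,  q_2=8·1+1=9
a_3=1:  p_3=1·134+15=149,  q_3=1·9+1=10
→ (149, 10).  Check: 149²=22201, 222·10²=22200, difference 1.

149 10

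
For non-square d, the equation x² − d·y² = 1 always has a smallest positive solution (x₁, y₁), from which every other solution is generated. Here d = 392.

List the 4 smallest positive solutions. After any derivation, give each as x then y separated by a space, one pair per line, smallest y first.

99 5
19601 990
3880899 196015
768398401 38809980

d=392: √d = [19; 1,3,1,38] (ℓ=4, even), read p_3/q_3
step 0: (19, 1)  from 19·(1,0) + (0,1)
…
step 2: (79, 4)  from 3·(20,1) + (19,1)
step 3: (99, 5)  from 1·(79,4) + (20,1)
(x₁, y₁) = (99, 5);  99² − 392·5² = 1 ✓
(99+5√392)^2 = 19601 + 990√392
(99+5√392)^3 = 3880899 + 196015√392
(99+5√392)^4 = 768398401 + 38809980√392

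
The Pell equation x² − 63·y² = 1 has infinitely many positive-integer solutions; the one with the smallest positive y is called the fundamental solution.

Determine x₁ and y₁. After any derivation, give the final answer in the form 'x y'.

8 1

√63 = [7; 1,14, …], period ℓ=2 (even) → k=1
k=0  a_k=7  p_k/q_k = 7/1
k=1  a_k=1  p_k/q_k = 8/1
fundamental: x₁=8, y₁=1  (since 64 − 63·1 = 1)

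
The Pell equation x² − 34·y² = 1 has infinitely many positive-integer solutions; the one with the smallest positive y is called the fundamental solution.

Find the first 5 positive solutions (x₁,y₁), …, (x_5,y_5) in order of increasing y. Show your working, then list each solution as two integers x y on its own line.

35 6
2449 420
171395 29394
11995201 2057160
839492675 143971806

[5; 1,4,1,10] for √34; ℓ=4 ⇒ convergent index 3
a_0=5:  p_0=5·1+0=5,  q_0=5·0+1=1
a_1=1:  p_1=1·5+1=6,  q_1=1·1+0=1
a_2=4:  p_2=4·6+5=29,  q_2=4·1+1=5
a_3=1:  p_3=1·29+6=35,  q_3=1·5+1=6
(x₁, y₁) = (35, 6);  35² − 34·6² = 1 ✓
k=2:  x_2 = 35·35+34·6·6 = 2449,  y_2 = 35·6+6·35 = 420
k=3:  x_3 = 35·2449+34·6·420 = 171395,  y_3 = 35·420+6·2449 = 29394
k=4:  x_4 = 35·171395+34·6·29394 = 11995201,  y_4 = 35·29394+6·171395 = 2057160
k=5:  x_5 = 35·11995201+34·6·2057160 = 839492675,  y_5 = 35·2057160+6·11995201 = 143971806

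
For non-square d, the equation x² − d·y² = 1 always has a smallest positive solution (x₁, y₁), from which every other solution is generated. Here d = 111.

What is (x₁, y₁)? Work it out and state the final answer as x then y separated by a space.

d=111: √d = [10; 1,1,6,1,1,20] (ℓ=6, even), read p_5/q_5
k=0  a_k=10  p_k/q_k = 10/1
k=1  a_k=1  p_k/q_k = 11/1
…
k=3  a_k=6  p_k/q_k = 137/13
k=4  a_k=1  p_k/q_k = 158/15
k=5  a_k=1  p_k/q_k = 295/28
→ (295, 28).  Check: 295²=87025, 111·28²=87024, difference 1.

295 28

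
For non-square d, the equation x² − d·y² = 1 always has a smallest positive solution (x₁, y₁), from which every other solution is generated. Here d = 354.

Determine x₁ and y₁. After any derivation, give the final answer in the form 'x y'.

√354 → a₀=18, period (1,4,2,2,18,2,2,4,1,36); ℓ=10 even so k=9
step 0: (18, 1)  from 18·(1,0) + (0,1)
…
step 6: (19210, 1021)  from 2·(9351,497) + (508,27)
…
step 8: (210294, 11177)  from 4·(47771,2539) + (19210,1021)
step 9: (258065, 13716)  from 1·(210294,11177) + (47771,2539)
→ (258065, 13716).  Check: 258065²=66597544225, 354·13716²=66597544224, difference 1.

258065 13716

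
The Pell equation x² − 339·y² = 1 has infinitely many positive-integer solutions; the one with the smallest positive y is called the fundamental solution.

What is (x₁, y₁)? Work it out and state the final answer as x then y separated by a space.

√339 = [18; 2,2,2,1,17,1,2,2,2,36, …], period ℓ=10 (even) → k=9
i=0: a=18 ⇒ p=18, q=1
i=1: a=2 ⇒ p=37, q=2
…
i=5: a=17 ⇒ p=5542, q=301
…
i=8: a=2 ⇒ p=40359, q=2192
i=9: a=2 ⇒ p=97970, q=5321
(x₁, y₁) = (97970, 5321);  97970² − 339·5321² = 1 ✓

97970 5321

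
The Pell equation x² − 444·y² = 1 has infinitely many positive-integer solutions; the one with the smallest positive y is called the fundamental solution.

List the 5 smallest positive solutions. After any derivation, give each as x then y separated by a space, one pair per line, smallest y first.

[21; 14,42] for √444; ℓ=2 ⇒ convergent index 1
i=0: a=21 ⇒ p=21, q=1
i=1: a=14 ⇒ p=295, q=14
fundamental: x₁=295, y₁=14  (since 87025 − 444·196 = 1)
(x_2, y_2) = (295·295 + 444·14·14, 295·14 + 14·295) = (174049, 8260)
(x_3, y_3) = (295·174049 + 444·14·8260, 295·8260 + 14·174049) = (102688615, 4873386)
(x_4, y_4) = (295·102688615 + 444·14·4873386, 295·4873386 + 14·102688615) = (60586108801, 2875289480)
(x_5, y_5) = (295·60586108801 + 444·14·2875289480, 295·2875289480 + 14·60586108801) = (35745701503975, 1696415919814)

295 14
174049 8260
102688615 4873386
60586108801 2875289480
35745701503975 1696415919814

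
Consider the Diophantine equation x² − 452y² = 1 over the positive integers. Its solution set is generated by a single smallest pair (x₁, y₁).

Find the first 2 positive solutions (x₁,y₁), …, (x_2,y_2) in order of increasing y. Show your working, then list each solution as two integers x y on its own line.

1204353 56648
2900932297217 136448377488

d=452: √d = [21; 3,1,5,3,10,3,5,1,3,42] (ℓ=10, even), read p_9/q_9
step 0: (21, 1)  from 21·(1,0) + (0,1)
step 1: (64, 3)  from 3·(21,1) + (1,0)
step 2: (85, 4)  from 1·(64,3) + (21,1)
…
step 4: (1552, 73)  from 3·(489,23) + (85,4)
…
step 6: (49579, 2332)  from 3·(16009,753) + (1552,73)
step 7: (263904, 12413)  from 5·(49579,2332) + (16009,753)
step 8: (313483, 14745)  from 1·(263904,12413) + (49579,2332)
step 9: (1204353, 56648)  from 3·(313483,14745) + (263904,12413)
fundamental: x₁=1204353, y₁=56648  (since 1450466148609 − 452·3208995904 = 1)
(x_2, y_2) = (1204353·1204353 + 452·56648·56648, 1204353·56648 + 56648·1204353) = (2900932297217, 136448377488)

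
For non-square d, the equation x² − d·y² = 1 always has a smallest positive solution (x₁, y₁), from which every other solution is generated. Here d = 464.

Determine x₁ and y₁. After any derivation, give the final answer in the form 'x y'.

9801 455

[21; 1,1,5,1,1,1,5,1,1,42] for √464; ℓ=10 ⇒ convergent index 9
i=0: a=21 ⇒ p=21, q=1
…
i=2: a=1 ⇒ p=43, q=2
i=3: a=5 ⇒ p=237, q=11
i=4: a=1 ⇒ p=280, q=13
…
i=7: a=5 ⇒ p=4502, q=209
i=8: a=1 ⇒ p=5299, q=246
i=9: a=1 ⇒ p=9801, q=455
fundamental: x₁=9801, y₁=455  (since 96059601 − 464·207025 = 1)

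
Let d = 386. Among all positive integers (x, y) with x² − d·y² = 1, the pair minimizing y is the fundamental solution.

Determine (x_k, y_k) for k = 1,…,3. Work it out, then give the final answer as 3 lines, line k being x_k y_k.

d=386: √d = [19; 1,1,1,4,1,18,1,4,1,1,1,38] (ℓ=12, even), read p_11/q_11
i=0: a=19 ⇒ p=19, q=1
i=1: a=1 ⇒ p=20, q=1
…
i=4: a=4 ⇒ p=275, q=14
i=5: a=1 ⇒ p=334, q=17
…
i=10: a=1 ⇒ p=72163, q=3673
i=11: a=1 ⇒ p=111555, q=5678
→ (111555, 5678).  Check: 111555²=12444518025, 386·5678²=12444518024, difference 1.
k=2:  x_2 = 111555·111555+386·5678·5678 = 24889036049,  y_2 = 111555·5678+5678·111555 = 1266818580
k=3:  x_3 = 111555·24889036049+386·5678·1266818580 = 5552992832780835,  y_3 = 111555·1266818580+5678·24889036049 = 282639893378122

111555 5678
24889036049 1266818580
5552992832780835 282639893378122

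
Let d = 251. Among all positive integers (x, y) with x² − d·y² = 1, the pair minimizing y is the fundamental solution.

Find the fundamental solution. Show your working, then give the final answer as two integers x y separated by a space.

d=251: √d = [15; 1,5,2,1,2,…,5,1,30] (ℓ=14, even), read p_13/q_13
a_0=15:  p_0=15·1+0=15,  q_0=15·0+1=1
…
a_2=5:  p_2=5·16+15=95,  q_2=5·1+1=6
…
a_4=1:  p_4=1·206+95=301,  q_4=1·13+6=19
…
a_6=2:  p_6=2·808+301=1917,  q_6=2·51+19=121
a_7=15:  p_7=15·1917+808=29563,  q_7=15·121+51=1866
…
a_10=1:  p_10=1·151649+61043=212692,  q_10=1·9572+3853=13425
…
a_12=5:  p_12=5·577033+212692=3097857,  q_12=5·36422+13425=195535
a_13=1:  p_13=1·3097857+577033=3674890,  q_13=1·195535+36422=231957
→ (3674890, 231957).  Check: 3674890²=13504816512100, 251·231957²=13504816512099, difference 1.

3674890 231957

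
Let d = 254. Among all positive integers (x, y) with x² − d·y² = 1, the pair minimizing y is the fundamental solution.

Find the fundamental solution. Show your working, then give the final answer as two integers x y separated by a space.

255 16

d=254: √d = [15; 1,14,1,30] (ℓ=4, even), read p_3/q_3
a_0=15:  p_0=15·1+0=15,  q_0=15·0+1=1
a_1=1:  p_1=1·15+1=16,  q_1=1·1+0=1
a_2=14:  p_2=14·16+15=239,  q_2=14·1+1=15
a_3=1:  p_3=1·239+16=255,  q_3=1·15+1=16
→ (255, 16).  Check: 255²=65025, 254·16²=65024, difference 1.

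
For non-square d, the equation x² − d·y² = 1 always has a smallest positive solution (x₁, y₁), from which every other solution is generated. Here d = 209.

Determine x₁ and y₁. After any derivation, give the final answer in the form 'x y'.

46551 3220

√209 = [14; 2,5,3,2,3,5,2,28, …], period ℓ=8 (even) → k=7
step 0: (14, 1)  from 14·(1,0) + (0,1)
…
step 2: (159, 11)  from 5·(29,2) + (14,1)
…
step 6: (21266, 1471)  from 5·(4019,278) + (1171,81)
step 7: (46551, 3220)  from 2·(21266,1471) + (4019,278)
→ (46551, 3220).  Check: 46551²=2166995601, 209·3220²=2166995600, difference 1.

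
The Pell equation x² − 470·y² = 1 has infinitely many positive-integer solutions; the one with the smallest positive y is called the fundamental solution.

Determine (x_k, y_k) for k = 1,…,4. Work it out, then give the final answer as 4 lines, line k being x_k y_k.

1691 78
5718961 263796
19341524411 892157994
65413029839041 3017278071912

d=470: √d = [21; 1,2,8,2,1,42] (ℓ=6, even), read p_5/q_5
a_0=21:  p_0=21·1+0=21,  q_0=21·0+1=1
…
a_2=2:  p_2=2·22+21=65,  q_2=2·1+1=3
…
a_4=2:  p_4=2·542+65=1149,  q_4=2·25+3=53
a_5=1:  p_5=1·1149+542=1691,  q_5=1·53+25=78
(x₁, y₁) = (1691, 78);  1691² − 470·78² = 1 ✓
(x_2, y_2) = (1691·1691 + 470·78·78, 1691·78 + 78·1691) = (5718961, 263796)
(x_3, y_3) = (1691·5718961 + 470·78·263796, 1691·263796 + 78·5718961) = (19341524411, 892157994)
(x_4, y_4) = (1691·19341524411 + 470·78·892157994, 1691·892157994 + 78·19341524411) = (65413029839041, 3017278071912)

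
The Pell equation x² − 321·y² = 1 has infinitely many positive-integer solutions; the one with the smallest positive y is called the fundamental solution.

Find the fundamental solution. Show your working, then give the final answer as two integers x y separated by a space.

[17; 1,10,1,34] for √321; ℓ=4 ⇒ convergent index 3
k=0  a_k=17  p_k/q_k = 17/1
…
k=2  a_k=10  p_k/q_k = 197/11
k=3  a_k=1  p_k/q_k = 215/12
fundamental: x₁=215, y₁=12  (since 46225 − 321·144 = 1)

215 12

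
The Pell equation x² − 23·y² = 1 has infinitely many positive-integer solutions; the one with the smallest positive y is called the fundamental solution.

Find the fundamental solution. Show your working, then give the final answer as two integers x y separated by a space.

24 5

d=23: √d = [4; 1,3,1,8] (ℓ=4, even), read p_3/q_3
a_0=4:  p_0=4·1+0=4,  q_0=4·0+1=1
…
a_2=3:  p_2=3·5+4=19,  q_2=3·1+1=4
a_3=1:  p_3=1·19+5=24,  q_3=1·4+1=5
fundamental: x₁=24, y₁=5  (since 576 − 23·25 = 1)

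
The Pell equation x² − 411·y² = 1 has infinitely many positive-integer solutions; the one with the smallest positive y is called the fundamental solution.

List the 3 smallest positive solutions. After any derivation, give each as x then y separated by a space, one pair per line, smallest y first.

49730 2453
4946145799 243975380
491943661118810 24265791292347

√411 = [20; 3,1,1,1,19,1,1,1,3,40, …], period ℓ=10 (even) → k=9
step 0: (20, 1)  from 20·(1,0) + (0,1)
…
step 2: (81, 4)  from 1·(61,3) + (20,1)
…
step 8: (13583, 670)  from 1·(8981,443) + (4602,227)
step 9: (49730, 2453)  from 3·(13583,670) + (8981,443)
fundamental: x₁=49730, y₁=2453  (since 2473072900 − 411·6017209 = 1)
(x_2, y_2) = (49730·49730 + 411·2453·2453, 49730·2453 + 2453·49730) = (4946145799, 243975380)
(x_3, y_3) = (49730·4946145799 + 411·2453·243975380, 49730·243975380 + 2453·4946145799) = (491943661118810, 24265791292347)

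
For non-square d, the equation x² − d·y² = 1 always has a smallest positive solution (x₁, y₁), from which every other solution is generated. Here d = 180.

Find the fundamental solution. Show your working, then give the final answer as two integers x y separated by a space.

√180 → a₀=13, period (2,2,2,26); ℓ=4 even so k=3
i=0: a=13 ⇒ p=13, q=1
…
i=2: a=2 ⇒ p=67, q=5
i=3: a=2 ⇒ p=161, q=12
fundamental: x₁=161, y₁=12  (since 25921 − 180·144 = 1)

161 12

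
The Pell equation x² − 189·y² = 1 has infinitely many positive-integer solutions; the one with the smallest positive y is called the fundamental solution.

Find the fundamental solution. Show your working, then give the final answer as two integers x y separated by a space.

55 4

√189 → a₀=13, period (1,2,1,26); ℓ=4 even so k=3
i=0: a=13 ⇒ p=13, q=1
i=1: a=1 ⇒ p=14, q=1
i=2: a=2 ⇒ p=41, q=3
i=3: a=1 ⇒ p=55, q=4
→ (55, 4).  Check: 55²=3025, 189·4²=3024, difference 1.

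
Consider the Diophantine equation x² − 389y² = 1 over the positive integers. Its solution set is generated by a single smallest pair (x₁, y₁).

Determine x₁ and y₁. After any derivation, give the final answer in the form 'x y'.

3287049 166660

√389 → a₀=19, period (1,2,1,1,1,1,2,1,38); ℓ=9 odd so k=17
i=0: a=19 ⇒ p=19, q=1
…
i=2: a=2 ⇒ p=59, q=3
i=3: a=1 ⇒ p=79, q=4
…
i=5: a=1 ⇒ p=217, q=11
…
i=9: a=38 ⇒ p=49643, q=2517
…
i=13: a=1 ⇒ p=353911, q=17944
i=14: a=1 ⇒ p=556329, q=28207
…
i=16: a=2 ⇒ p=2376809, q=120509
i=17: a=1 ⇒ p=3287049, q=166660
(x₁, y₁) = (3287049, 166660);  3287049² − 389·166660² = 1 ✓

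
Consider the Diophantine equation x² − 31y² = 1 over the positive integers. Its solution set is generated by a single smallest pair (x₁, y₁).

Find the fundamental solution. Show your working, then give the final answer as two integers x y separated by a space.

√31 = [5; 1,1,3,5,3,1,1,10, …], period ℓ=8 (even) → k=7
a_0=5:  p_0=5·1+0=5,  q_0=5·0+1=1
…
a_2=1:  p_2=1·6+5=11,  q_2=1·1+1=2
a_3=3:  p_3=3·11+6=39,  q_3=3·2+1=7
a_4=5:  p_4=5·39+11=206,  q_4=5·7+2=37
a_5=3:  p_5=3·206+39=657,  q_5=3·37+7=118
a_6=1:  p_6=1·657+206=863,  q_6=1·118+37=155
a_7=1:  p_7=1·863+657=1520,  q_7=1·155+118=273
→ (1520, 273).  Check: 1520²=2310400, 31·273²=2310399, difference 1.

1520 273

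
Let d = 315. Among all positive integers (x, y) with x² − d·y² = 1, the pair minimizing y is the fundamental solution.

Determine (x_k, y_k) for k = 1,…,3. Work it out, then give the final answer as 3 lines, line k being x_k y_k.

71 4
10081 568
1431431 80652

√315 → a₀=17, period (1,2,1,34); ℓ=4 even so k=3
i=0: a=17 ⇒ p=17, q=1
…
i=2: a=2 ⇒ p=53, q=3
i=3: a=1 ⇒ p=71, q=4
(x₁, y₁) = (71, 4);  71² − 315·4² = 1 ✓
(x_2, y_2) = (71·71 + 315·4·4, 71·4 + 4·71) = (10081, 568)
(x_3, y_3) = (71·10081 + 315·4·568, 71·568 + 4·10081) = (1431431, 80652)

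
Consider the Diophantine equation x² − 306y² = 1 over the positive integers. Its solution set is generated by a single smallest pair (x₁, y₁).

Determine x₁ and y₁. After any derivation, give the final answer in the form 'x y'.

35 2

[17; 2,34] for √306; ℓ=2 ⇒ convergent index 1
i=0: a=17 ⇒ p=17, q=1
i=1: a=2 ⇒ p=35, q=2
fundamental: x₁=35, y₁=2  (since 1225 − 306·4 = 1)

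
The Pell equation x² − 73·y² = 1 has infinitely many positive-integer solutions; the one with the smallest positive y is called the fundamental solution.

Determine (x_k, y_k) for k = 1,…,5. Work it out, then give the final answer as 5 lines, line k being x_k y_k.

[8; 1,1,5,5,1,1,16] for √73; ℓ=7 ⇒ convergent index 13
i=0: a=8 ⇒ p=8, q=1
i=1: a=1 ⇒ p=9, q=1
i=2: a=1 ⇒ p=17, q=2
…
i=4: a=5 ⇒ p=487, q=57
i=5: a=1 ⇒ p=581, q=68
i=6: a=1 ⇒ p=1068, q=125
i=7: a=16 ⇒ p=17669, q=2068
i=8: a=1 ⇒ p=18737, q=2193
i=9: a=1 ⇒ p=36406, q=4261
i=10: a=5 ⇒ p=200767, q=23498
i=11: a=5 ⇒ p=1040241, q=121751
i=12: a=1 ⇒ p=1241008, q=145249
i=13: a=1 ⇒ p=2281249, q=267000
fundamental: x₁=2281249, y₁=267000  (since 5204097000001 − 73·71289000000 = 1)
(2281249+267000√73)^2 = 10408194000001 + 1218186966000√73
(2281249+267000√73)^3 = 47487364308614281249 + 5557975596000801000√73
(2281249+267000√73)^4 = 216661004683313632776000001 + 25358252540801244373932000√73
(2281249+267000√73)^5 = 988515400545561595548925838281249 + 115696976500895037877980001335000√73

2281249 267000
10408194000001 1218186966000
47487364308614281249 5557975596000801000
216661004683313632776000001 25358252540801244373932000
988515400545561595548925838281249 115696976500895037877980001335000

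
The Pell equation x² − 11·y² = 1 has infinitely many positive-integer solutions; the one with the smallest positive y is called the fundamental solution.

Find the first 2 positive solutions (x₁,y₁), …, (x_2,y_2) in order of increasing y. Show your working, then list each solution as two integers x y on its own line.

10 3
199 60

[3; 3,6] for √11; ℓ=2 ⇒ convergent index 1
a_0=3:  p_0=3·1+0=3,  q_0=3·0+1=1
a_1=3:  p_1=3·3+1=10,  q_1=3·1+0=3
(x₁, y₁) = (10, 3);  10² − 11·3² = 1 ✓
(x_2, y_2) = (10·10 + 11·3·3, 10·3 + 3·10) = (199, 60)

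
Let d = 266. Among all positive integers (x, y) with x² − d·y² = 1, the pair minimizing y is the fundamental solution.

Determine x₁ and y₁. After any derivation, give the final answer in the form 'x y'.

685 42

d=266: √d = [16; 3,4,3,32] (ℓ=4, even), read p_3/q_3
a_0=16:  p_0=16·1+0=16,  q_0=16·0+1=1
a_1=3:  p_1=3·16+1=49,  q_1=3·1+0=3
a_2=4:  p_2=4·49+16=212,  q_2=4·3+1=13
a_3=3:  p_3=3·212+49=685,  q_3=3·13+3=42
fundamental: x₁=685, y₁=42  (since 469225 − 266·1764 = 1)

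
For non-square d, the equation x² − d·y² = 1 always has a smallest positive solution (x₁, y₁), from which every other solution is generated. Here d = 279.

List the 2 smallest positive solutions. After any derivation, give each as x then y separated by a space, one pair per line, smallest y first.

1520 91
4620799 276640

√279 = [16; 1,2,2,1,2,2,1,32, …], period ℓ=8 (even) → k=7
k=0  a_k=16  p_k/q_k = 16/1
k=1  a_k=1  p_k/q_k = 17/1
k=2  a_k=2  p_k/q_k = 50/3
…
k=4  a_k=1  p_k/q_k = 167/10
k=5  a_k=2  p_k/q_k = 451/27
k=6  a_k=2  p_k/q_k = 1069/64
k=7  a_k=1  p_k/q_k = 1520/91
(x₁, y₁) = (1520, 91);  1520² − 279·91² = 1 ✓
(x_2, y_2) = (1520·1520 + 279·91·91, 1520·91 + 91·1520) = (4620799, 276640)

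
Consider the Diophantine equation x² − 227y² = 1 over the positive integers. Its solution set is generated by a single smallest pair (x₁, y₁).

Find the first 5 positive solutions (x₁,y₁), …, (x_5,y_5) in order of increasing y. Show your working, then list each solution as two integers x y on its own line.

√227 = [15; 15,30, …], period ℓ=2 (even) → k=1
k=0  a_k=15  p_k/q_k = 15/1
k=1  a_k=15  p_k/q_k = 226/15
(x₁, y₁) = (226, 15);  226² − 227·15² = 1 ✓
k=2:  x_2 = 226·226+227·15·15 = 102151,  y_2 = 226·15+15·226 = 6780
k=3:  x_3 = 226·102151+227·15·6780 = 46172026,  y_3 = 226·6780+15·102151 = 3064545
k=4:  x_4 = 226·46172026+227·15·3064545 = 20869653601,  y_4 = 226·3064545+15·46172026 = 1385167560
k=5:  x_5 = 226·20869653601+227·15·1385167560 = 9433037255626,  y_5 = 226·1385167560+15·20869653601 = 626092672575

226 15
102151 6780
46172026 3064545
20869653601 1385167560
9433037255626 626092672575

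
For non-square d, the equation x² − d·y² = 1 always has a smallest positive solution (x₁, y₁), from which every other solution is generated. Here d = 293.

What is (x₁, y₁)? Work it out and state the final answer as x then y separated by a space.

12320649 719780

√293 → a₀=17, period (8,1,1,8,34); ℓ=5 odd so k=9
k=0  a_k=17  p_k/q_k = 17/1
k=1  a_k=8  p_k/q_k = 137/8
k=2  a_k=1  p_k/q_k = 154/9
k=3  a_k=1  p_k/q_k = 291/17
k=4  a_k=8  p_k/q_k = 2482/145
k=5  a_k=34  p_k/q_k = 84679/4947
k=6  a_k=8  p_k/q_k = 679914/39721
k=7  a_k=1  p_k/q_k = 764593/44668
k=8  a_k=1  p_k/q_k = 1444507/84389
k=9  a_k=8  p_k/q_k = 12320649/719780
(x₁, y₁) = (12320649, 719780);  12320649² − 293·719780² = 1 ✓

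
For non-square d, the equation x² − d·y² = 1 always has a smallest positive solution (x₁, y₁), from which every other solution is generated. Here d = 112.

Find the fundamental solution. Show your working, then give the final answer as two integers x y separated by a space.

127 12

[10; 1,1,2,1,1,20] for √112; ℓ=6 ⇒ convergent index 5
i=0: a=10 ⇒ p=10, q=1
i=1: a=1 ⇒ p=11, q=1
…
i=3: a=2 ⇒ p=53, q=5
i=4: a=1 ⇒ p=74, q=7
i=5: a=1 ⇒ p=127, q=12
(x₁, y₁) = (127, 12);  127² − 112·12² = 1 ✓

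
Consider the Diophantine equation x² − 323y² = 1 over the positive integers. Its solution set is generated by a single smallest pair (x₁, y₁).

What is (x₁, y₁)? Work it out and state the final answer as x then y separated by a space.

[17; 1,34] for √323; ℓ=2 ⇒ convergent index 1
step 0: (17, 1)  from 17·(1,0) + (0,1)
step 1: (18, 1)  from 1·(17,1) + (1,0)
→ (18, 1).  Check: 18²=324, 323·1²=323, difference 1.

18 1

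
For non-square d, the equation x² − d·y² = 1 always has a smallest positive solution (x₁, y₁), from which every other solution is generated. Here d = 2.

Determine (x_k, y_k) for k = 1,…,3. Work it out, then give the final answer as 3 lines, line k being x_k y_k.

3 2
17 12
99 70

√2 = [1; 2, …], period ℓ=1 (odd) → k=1
k=0  a_k=1  p_k/q_k = 1/1
k=1  a_k=2  p_k/q_k = 3/2
→ (3, 2).  Check: 3²=9, 2·2²=8, difference 1.
(x_2, y_2) = (3·3 + 2·2·2, 3·2 + 2·3) = (17, 12)
(x_3, y_3) = (3·17 + 2·2·12, 3·12 + 2·17) = (99, 70)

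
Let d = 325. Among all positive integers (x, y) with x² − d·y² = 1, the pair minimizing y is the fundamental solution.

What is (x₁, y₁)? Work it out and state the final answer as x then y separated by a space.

649 36

√325 = [18; 36, …], period ℓ=1 (odd) → k=1
i=0: a=18 ⇒ p=18, q=1
i=1: a=36 ⇒ p=649, q=36
fundamental: x₁=649, y₁=36  (since 421201 − 325·1296 = 1)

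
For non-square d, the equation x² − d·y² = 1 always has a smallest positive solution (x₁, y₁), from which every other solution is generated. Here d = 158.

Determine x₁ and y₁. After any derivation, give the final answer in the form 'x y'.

7743 616

[12; 1,1,3,12,3,1,1,24] for √158; ℓ=8 ⇒ convergent index 7
step 0: (12, 1)  from 12·(1,0) + (0,1)
step 1: (13, 1)  from 1·(12,1) + (1,0)
…
step 4: (1081, 86)  from 12·(88,7) + (25,2)
…
step 6: (4412, 351)  from 1·(3331,265) + (1081,86)
step 7: (7743, 616)  from 1·(4412,351) + (3331,265)
(x₁, y₁) = (7743, 616);  7743² − 158·616² = 1 ✓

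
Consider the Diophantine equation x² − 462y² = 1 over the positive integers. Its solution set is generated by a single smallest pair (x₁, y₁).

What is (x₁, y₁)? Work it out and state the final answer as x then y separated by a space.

43 2

[21; 2,42] for √462; ℓ=2 ⇒ convergent index 1
step 0: (21, 1)  from 21·(1,0) + (0,1)
step 1: (43, 2)  from 2·(21,1) + (1,0)
(x₁, y₁) = (43, 2);  43² − 462·2² = 1 ✓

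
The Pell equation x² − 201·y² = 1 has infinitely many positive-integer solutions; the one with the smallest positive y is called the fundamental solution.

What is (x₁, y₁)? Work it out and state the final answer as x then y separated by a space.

[14; 5,1,1,1,2,…,1,5,28] for √201; ℓ=14 ⇒ convergent index 13
i=0: a=14 ⇒ p=14, q=1
i=1: a=5 ⇒ p=71, q=5
i=2: a=1 ⇒ p=85, q=6
i=3: a=1 ⇒ p=156, q=11
i=4: a=1 ⇒ p=241, q=17
…
i=6: a=1 ⇒ p=879, q=62
i=7: a=8 ⇒ p=7670, q=541
i=8: a=1 ⇒ p=8549, q=603
i=9: a=2 ⇒ p=24768, q=1747
i=10: a=1 ⇒ p=33317, q=2350
i=11: a=1 ⇒ p=58085, q=4097
i=12: a=1 ⇒ p=91402, q=6447
i=13: a=5 ⇒ p=515095, q=36332
(x₁, y₁) = (515095, 36332);  515095² − 201·36332² = 1 ✓

515095 36332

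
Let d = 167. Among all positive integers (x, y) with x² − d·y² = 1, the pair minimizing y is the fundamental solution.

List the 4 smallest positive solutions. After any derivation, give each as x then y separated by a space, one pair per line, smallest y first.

168 13
56447 4368
18966024 1467635
6372527617 493120992

d=167: √d = [12; 1,11,1,24] (ℓ=4, even), read p_3/q_3
k=0  a_k=12  p_k/q_k = 12/1
…
k=2  a_k=11  p_k/q_k = 155/12
k=3  a_k=1  p_k/q_k = 168/13
→ (168, 13).  Check: 168²=28224, 167·13²=28223, difference 1.
(168+13√167)^2 = 56447 + 4368√167
(168+13√167)^3 = 18966024 + 1467635√167
(168+13√167)^4 = 6372527617 + 493120992√167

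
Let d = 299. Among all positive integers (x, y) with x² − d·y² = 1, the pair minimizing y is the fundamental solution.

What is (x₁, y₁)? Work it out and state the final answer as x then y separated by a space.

[17; 3,2,3,34] for √299; ℓ=4 ⇒ convergent index 3
a_0=17:  p_0=17·1+0=17,  q_0=17·0+1=1
a_1=3:  p_1=3·17+1=52,  q_1=3·1+0=3
a_2=2:  p_2=2·52+17=121,  q_2=2·3+1=7
a_3=3:  p_3=3·121+52=415,  q_3=3·7+3=24
(x₁, y₁) = (415, 24);  415² − 299·24² = 1 ✓

415 24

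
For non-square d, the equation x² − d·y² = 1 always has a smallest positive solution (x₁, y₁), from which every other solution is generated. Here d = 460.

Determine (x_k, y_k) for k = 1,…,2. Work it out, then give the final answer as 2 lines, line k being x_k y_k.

2535751 118230
12860066268001 599603681460

d=460: √d = [21; 2,4,3,1,2,10,2,1,3,4,2,42] (ℓ=12, even), read p_11/q_11
i=0: a=21 ⇒ p=21, q=1
i=1: a=2 ⇒ p=43, q=2
…
i=3: a=3 ⇒ p=622, q=29
i=4: a=1 ⇒ p=815, q=38
…
i=6: a=10 ⇒ p=23335, q=1088
i=7: a=2 ⇒ p=48922, q=2281
i=8: a=1 ⇒ p=72257, q=3369
i=9: a=3 ⇒ p=265693, q=12388
i=10: a=4 ⇒ p=1135029, q=52921
i=11: a=2 ⇒ p=2535751, q=118230
(x₁, y₁) = (2535751, 118230);  2535751² − 460·118230² = 1 ✓
(x_2, y_2) = (2535751·2535751 + 460·118230·118230, 2535751·118230 + 118230·2535751) = (12860066268001, 599603681460)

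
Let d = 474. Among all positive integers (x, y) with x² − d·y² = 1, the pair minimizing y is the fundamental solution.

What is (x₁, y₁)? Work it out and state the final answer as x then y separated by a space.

√474 → a₀=21, period (1,3,2,1,1,…,3,1,42); ℓ=14 even so k=13
k=0  a_k=21  p_k/q_k = 21/1
k=1  a_k=1  p_k/q_k = 22/1
k=2  a_k=3  p_k/q_k = 87/4
k=3  a_k=2  p_k/q_k = 196/9
k=4  a_k=1  p_k/q_k = 283/13
k=5  a_k=1  p_k/q_k = 479/22
k=6  a_k=1  p_k/q_k = 762/35
k=7  a_k=6  p_k/q_k = 5051/232
…
k=9  a_k=1  p_k/q_k = 10864/499
…
k=11  a_k=2  p_k/q_k = 44218/2031
k=12  a_k=3  p_k/q_k = 149331/6859
k=13  a_k=1  p_k/q_k = 193549/8890
(x₁, y₁) = (193549, 8890);  193549² − 474·8890² = 1 ✓

193549 8890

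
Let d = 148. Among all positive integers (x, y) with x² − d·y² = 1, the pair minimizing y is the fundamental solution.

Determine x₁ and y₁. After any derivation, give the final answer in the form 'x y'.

[12; 6,24] for √148; ℓ=2 ⇒ convergent index 1
a_0=12:  p_0=12·1+0=12,  q_0=12·0+1=1
a_1=6:  p_1=6·12+1=73,  q_1=6·1+0=6
(x₁, y₁) = (73, 6);  73² − 148·6² = 1 ✓

73 6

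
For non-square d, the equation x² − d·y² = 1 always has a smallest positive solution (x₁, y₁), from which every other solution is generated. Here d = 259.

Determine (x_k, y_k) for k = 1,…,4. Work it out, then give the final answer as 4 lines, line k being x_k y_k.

847225 52644
1435580401249 89202625800
2432519210895520825 151149389286757356
4121782176900479681520001 256115082676856799248400

d=259: √d = [16; 10,1,2,3,4,3,2,1,10,32] (ℓ=10, even), read p_9/q_9
a_0=16:  p_0=16·1+0=16,  q_0=16·0+1=1
a_1=10:  p_1=10·16+1=161,  q_1=10·1+0=10
a_2=1:  p_2=1·161+16=177,  q_2=1·10+1=11
…
a_4=3:  p_4=3·515+177=1722,  q_4=3·32+11=107
a_5=4:  p_5=4·1722+515=7403,  q_5=4·107+32=460
…
a_7=2:  p_7=2·23931+7403=55265,  q_7=2·1487+460=3434
a_8=1:  p_8=1·55265+23931=79196,  q_8=1·3434+1487=4921
a_9=10:  p_9=10·79196+55265=847225,  q_9=10·4921+3434=52644
→ (847225, 52644).  Check: 847225²=717790200625, 259·52644²=717790200624, difference 1.
(x_2, y_2) = (847225·847225 + 259·52644·52644, 847225·52644 + 52644·847225) = (1435580401249, 89202625800)
(x_3, y_3) = (847225·1435580401249 + 259·52644·89202625800, 847225·89202625800 + 52644·1435580401249) = (2432519210895520825, 151149389286757356)
(x_4, y_4) = (847225·2432519210895520825 + 259·52644·151149389286757356, 847225·151149389286757356 + 52644·2432519210895520825) = (4121782176900479681520001, 256115082676856799248400)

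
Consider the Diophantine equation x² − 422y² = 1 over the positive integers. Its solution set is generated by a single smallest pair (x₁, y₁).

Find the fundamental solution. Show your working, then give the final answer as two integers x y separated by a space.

√422 → a₀=20, period (1,1,5,2,1,…,1,1,40); ℓ=14 even so k=13
step 0: (20, 1)  from 20·(1,0) + (0,1)
…
step 3: (226, 11)  from 5·(41,2) + (21,1)
…
step 7: (53719, 2615)  from 20·(2650,129) + (719,35)
…
step 12: (3810680, 185501)  from 1·(3211821,156349) + (598859,29152)
step 13: (7022501, 341850)  from 1·(3810680,185501) + (3211821,156349)
→ (7022501, 341850).  Check: 7022501²=49315520295001, 422·341850²=49315520295000, difference 1.

7022501 341850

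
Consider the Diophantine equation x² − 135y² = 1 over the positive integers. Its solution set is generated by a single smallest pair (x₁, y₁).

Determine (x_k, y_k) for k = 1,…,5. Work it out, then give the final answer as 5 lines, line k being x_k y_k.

244 21
119071 10248
58106404 5001003
28355806081 2440479216
13837575261124 1190948856405

d=135: √d = [11; 1,1,1,1,1,1,1,22] (ℓ=8, even), read p_7/q_7
step 0: (11, 1)  from 11·(1,0) + (0,1)
step 1: (12, 1)  from 1·(11,1) + (1,0)
…
step 4: (58, 5)  from 1·(35,3) + (23,2)
…
step 6: (151, 13)  from 1·(93,8) + (58,5)
step 7: (244, 21)  from 1·(151,13) + (93,8)
→ (244, 21).  Check: 244²=59536, 135·21²=59535, difference 1.
n=2: (244,21)∘(244,21) = (244·244+135·21·21, 244·21+21·244) = (119071,10248)
n=3: (119071,10248)∘(244,21) = (244·119071+135·21·10248, 244·10248+21·119071) = (58106404,5001003)
n=4: (58106404,5001003)∘(244,21) = (244·58106404+135·21·5001003, 244·5001003+21·58106404) = (28355806081,2440479216)
n=5: (28355806081,2440479216)∘(244,21) = (244·28355806081+135·21·2440479216, 244·2440479216+21·28355806081) = (13837575261124,1190948856405)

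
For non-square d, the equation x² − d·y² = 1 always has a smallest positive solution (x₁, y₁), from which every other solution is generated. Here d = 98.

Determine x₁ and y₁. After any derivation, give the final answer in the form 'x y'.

√98 → a₀=9, period (1,8,1,18); ℓ=4 even so k=3
step 0: (9, 1)  from 9·(1,0) + (0,1)
step 1: (10, 1)  from 1·(9,1) + (1,0)
step 2: (89, 9)  from 8·(10,1) + (9,1)
step 3: (99, 10)  from 1·(89,9) + (10,1)
(x₁, y₁) = (99, 10);  99² − 98·10² = 1 ✓

99 10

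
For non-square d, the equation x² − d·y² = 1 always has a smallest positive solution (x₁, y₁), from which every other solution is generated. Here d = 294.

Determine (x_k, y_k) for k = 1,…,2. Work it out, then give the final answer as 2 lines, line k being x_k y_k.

4801 280
46099201 2688560

√294 = [17; 6,1,4,1,6,34, …], period ℓ=6 (even) → k=5
step 0: (17, 1)  from 17·(1,0) + (0,1)
step 1: (103, 6)  from 6·(17,1) + (1,0)
step 2: (120, 7)  from 1·(103,6) + (17,1)
…
step 4: (703, 41)  from 1·(583,34) + (120,7)
step 5: (4801, 280)  from 6·(703,41) + (583,34)
(x₁, y₁) = (4801, 280);  4801² − 294·280² = 1 ✓
k=2:  x_2 = 4801·4801+294·280·280 = 46099201,  y_2 = 4801·280+280·4801 = 2688560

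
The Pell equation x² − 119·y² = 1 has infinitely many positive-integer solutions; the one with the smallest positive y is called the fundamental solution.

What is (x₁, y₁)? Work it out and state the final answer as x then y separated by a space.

d=119: √d = [10; 1,9,1,20] (ℓ=4, even), read p_3/q_3
step 0: (10, 1)  from 10·(1,0) + (0,1)
step 1: (11, 1)  from 1·(10,1) + (1,0)
step 2: (109, 10)  from 9·(11,1) + (10,1)
step 3: (120, 11)  from 1·(109,10) + (11,1)
fundamental: x₁=120, y₁=11  (since 14400 − 119·121 = 1)

120 11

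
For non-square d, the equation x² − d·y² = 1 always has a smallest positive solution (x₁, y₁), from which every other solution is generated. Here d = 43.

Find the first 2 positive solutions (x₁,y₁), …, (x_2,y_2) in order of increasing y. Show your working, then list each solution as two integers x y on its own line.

√43 → a₀=6, period (1,1,3,1,5,1,3,1,1,12); ℓ=10 even so k=9
i=0: a=6 ⇒ p=6, q=1
i=1: a=1 ⇒ p=7, q=1
i=2: a=1 ⇒ p=13, q=2
…
i=4: a=1 ⇒ p=59, q=9
i=5: a=5 ⇒ p=341, q=52
i=6: a=1 ⇒ p=400, q=61
…
i=8: a=1 ⇒ p=1941, q=296
i=9: a=1 ⇒ p=3482, q=531
(x₁, y₁) = (3482, 531);  3482² − 43·531² = 1 ✓
(3482+531√43)^2 = 24248647 + 3697884√43

3482 531
24248647 3697884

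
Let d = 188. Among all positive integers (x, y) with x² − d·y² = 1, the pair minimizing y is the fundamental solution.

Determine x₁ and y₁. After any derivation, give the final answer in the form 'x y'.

4607 336

[13; 1,2,2,6,2,2,1,26] for √188; ℓ=8 ⇒ convergent index 7
step 0: (13, 1)  from 13·(1,0) + (0,1)
step 1: (14, 1)  from 1·(13,1) + (1,0)
step 2: (41, 3)  from 2·(14,1) + (13,1)
…
step 4: (617, 45)  from 6·(96,7) + (41,3)
step 5: (1330, 97)  from 2·(617,45) + (96,7)
step 6: (3277, 239)  from 2·(1330,97) + (617,45)
step 7: (4607, 336)  from 1·(3277,239) + (1330,97)
(x₁, y₁) = (4607, 336);  4607² − 188·336² = 1 ✓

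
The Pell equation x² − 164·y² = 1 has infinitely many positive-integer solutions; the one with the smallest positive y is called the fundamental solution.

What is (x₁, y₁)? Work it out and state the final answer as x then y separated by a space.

d=164: √d = [12; 1,4,6,4,1,24] (ℓ=6, even), read p_5/q_5
a_0=12:  p_0=12·1+0=12,  q_0=12·0+1=1
a_1=1:  p_1=1·12+1=13,  q_1=1·1+0=1
…
a_3=6:  p_3=6·64+13=397,  q_3=6·5+1=31
a_4=4:  p_4=4·397+64=1652,  q_4=4·31+5=129
a_5=1:  p_5=1·1652+397=2049,  q_5=1·129+31=160
→ (2049, 160).  Check: 2049²=4198401, 164·160²=4198400, difference 1.

2049 160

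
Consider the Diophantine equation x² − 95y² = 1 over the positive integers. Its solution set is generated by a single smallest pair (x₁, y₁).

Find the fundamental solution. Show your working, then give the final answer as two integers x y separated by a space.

√95 → a₀=9, period (1,2,1,18); ℓ=4 even so k=3
i=0: a=9 ⇒ p=9, q=1
i=1: a=1 ⇒ p=10, q=1
i=2: a=2 ⇒ p=29, q=3
i=3: a=1 ⇒ p=39, q=4
(x₁, y₁) = (39, 4);  39² − 95·4² = 1 ✓

39 4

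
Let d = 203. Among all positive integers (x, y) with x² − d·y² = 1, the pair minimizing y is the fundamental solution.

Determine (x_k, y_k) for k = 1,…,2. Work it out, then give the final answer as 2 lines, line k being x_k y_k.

57 4
6497 456

√203 = [14; 4,28, …], period ℓ=2 (even) → k=1
a_0=14:  p_0=14·1+0=14,  q_0=14·0+1=1
a_1=4:  p_1=4·14+1=57,  q_1=4·1+0=4
fundamental: x₁=57, y₁=4  (since 3249 − 203·16 = 1)
k=2:  x_2 = 57·57+203·4·4 = 6497,  y_2 = 57·4+4·57 = 456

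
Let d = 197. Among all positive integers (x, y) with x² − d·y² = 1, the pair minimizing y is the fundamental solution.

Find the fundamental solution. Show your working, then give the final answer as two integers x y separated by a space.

393 28

d=197: √d = [14; 28] (ℓ=1, odd), read p_1/q_1
step 0: (14, 1)  from 14·(1,0) + (0,1)
step 1: (393, 28)  from 28·(14,1) + (1,0)
fundamental: x₁=393, y₁=28  (since 154449 − 197·784 = 1)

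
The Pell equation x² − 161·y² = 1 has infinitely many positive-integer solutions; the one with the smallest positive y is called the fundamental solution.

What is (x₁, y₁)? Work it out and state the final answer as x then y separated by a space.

11775 928

[12; 1,2,4,1,2,1,4,2,1,24] for √161; ℓ=10 ⇒ convergent index 9
i=0: a=12 ⇒ p=12, q=1
i=1: a=1 ⇒ p=13, q=1
i=2: a=2 ⇒ p=38, q=3
i=3: a=4 ⇒ p=165, q=13
i=4: a=1 ⇒ p=203, q=16
i=5: a=2 ⇒ p=571, q=45
i=6: a=1 ⇒ p=774, q=61
i=7: a=4 ⇒ p=3667, q=289
i=8: a=2 ⇒ p=8108, q=639
i=9: a=1 ⇒ p=11775, q=928
(x₁, y₁) = (11775, 928);  11775² − 161·928² = 1 ✓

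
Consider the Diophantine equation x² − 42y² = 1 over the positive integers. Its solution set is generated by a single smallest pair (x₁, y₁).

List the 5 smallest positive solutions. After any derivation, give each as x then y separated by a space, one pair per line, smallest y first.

[6; 2,12] for √42; ℓ=2 ⇒ convergent index 1
a_0=6:  p_0=6·1+0=6,  q_0=6·0+1=1
a_1=2:  p_1=2·6+1=13,  q_1=2·1+0=2
→ (13, 2).  Check: 13²=169, 42·2²=168, difference 1.
k=2:  x_2 = 13·13+42·2·2 = 337,  y_2 = 13·2+2·13 = 52
k=3:  x_3 = 13·337+42·2·52 = 8749,  y_3 = 13·52+2·337 = 1350
k=4:  x_4 = 13·8749+42·2·1350 = 227137,  y_4 = 13·1350+2·8749 = 35048
k=5:  x_5 = 13·227137+42·2·35048 = 5896813,  y_5 = 13·35048+2·227137 = 909898

13 2
337 52
8749 1350
227137 35048
5896813 909898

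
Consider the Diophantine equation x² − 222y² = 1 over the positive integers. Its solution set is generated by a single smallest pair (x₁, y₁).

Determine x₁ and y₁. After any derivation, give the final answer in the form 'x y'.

149 10

[14; 1,8,1,28] for √222; ℓ=4 ⇒ convergent index 3
k=0  a_k=14  p_k/q_k = 14/1
…
k=2  a_k=8  p_k/q_k = 134/9
k=3  a_k=1  p_k/q_k = 149/10
fundamental: x₁=149, y₁=10  (since 22201 − 222·100 = 1)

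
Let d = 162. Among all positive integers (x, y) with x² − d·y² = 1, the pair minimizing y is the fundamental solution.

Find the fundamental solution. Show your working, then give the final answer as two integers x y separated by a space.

√162 = [12; 1,2,1,2,12,2,1,2,1,24, …], period ℓ=10 (even) → k=9
a_0=12:  p_0=12·1+0=12,  q_0=12·0+1=1
…
a_2=2:  p_2=2·13+12=38,  q_2=2·1+1=3
a_3=1:  p_3=1·38+13=51,  q_3=1·3+1=4
…
a_5=12:  p_5=12·140+51=1731,  q_5=12·11+4=136
…
a_8=2:  p_8=2·5333+3602=14268,  q_8=2·419+283=1121
a_9=1:  p_9=1·14268+5333=19601,  q_9=1·1121+419=1540
(x₁, y₁) = (19601, 1540);  19601² − 162·1540² = 1 ✓

19601 1540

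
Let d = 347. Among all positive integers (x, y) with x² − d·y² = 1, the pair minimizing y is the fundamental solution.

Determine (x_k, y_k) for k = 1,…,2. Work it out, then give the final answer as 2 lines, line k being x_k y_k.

d=347: √d = [18; 1,1,1,2,4,…,1,1,36] (ℓ=14, even), read p_13/q_13
k=0  a_k=18  p_k/q_k = 18/1
k=1  a_k=1  p_k/q_k = 19/1
…
k=3  a_k=1  p_k/q_k = 56/3
k=4  a_k=2  p_k/q_k = 149/8
…
k=8  a_k=1  p_k/q_k = 15070/809
k=9  a_k=4  p_k/q_k = 74549/4002
…
k=11  a_k=1  p_k/q_k = 238717/12815
k=12  a_k=1  p_k/q_k = 402885/21628
k=13  a_k=1  p_k/q_k = 641602/34443
(x₁, y₁) = (641602, 34443);  641602² − 347·34443² = 1 ✓
k=2:  x_2 = 641602·641602+347·34443·34443 = 823306252807,  y_2 = 641602·34443+34443·641602 = 44197395372

641602 34443
823306252807 44197395372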